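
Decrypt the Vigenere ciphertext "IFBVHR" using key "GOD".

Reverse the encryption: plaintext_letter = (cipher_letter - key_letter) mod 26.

Step 1: Extend key: GODGOD
Step 2: Decrypt each letter (c - k) mod 26:
  I(8) - G(6) = (8-6) mod 26 = 2 = C
  F(5) - O(14) = (5-14) mod 26 = 17 = R
  B(1) - D(3) = (1-3) mod 26 = 24 = Y
  V(21) - G(6) = (21-6) mod 26 = 15 = P
  H(7) - O(14) = (7-14) mod 26 = 19 = T
  R(17) - D(3) = (17-3) mod 26 = 14 = O
Plaintext: CRYPTO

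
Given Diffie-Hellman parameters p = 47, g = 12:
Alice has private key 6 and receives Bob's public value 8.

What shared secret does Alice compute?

Step 1: s = B^a mod p = 8^6 mod 47.
  8^1 mod 47 = 8
  8^2 mod 47 = (8 * 8) mod 47 = 17
  8^3 mod 47 = (17 * 8) mod 47 = 42
  8^4 mod 47 = (42 * 8) mod 47 = 7
  8^5 mod 47 = (7 * 8) mod 47 = 9
  8^6 mod 47 = (9 * 8) mod 47 = 25
Result: shared secret = 25.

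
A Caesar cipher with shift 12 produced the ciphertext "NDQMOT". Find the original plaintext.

Step 1: Reverse the shift by subtracting 12 from each letter position.
  N (position 13) -> position (13-12) mod 26 = 1 -> B
  D (position 3) -> position (3-12) mod 26 = 17 -> R
  Q (position 16) -> position (16-12) mod 26 = 4 -> E
  M (position 12) -> position (12-12) mod 26 = 0 -> A
  O (position 14) -> position (14-12) mod 26 = 2 -> C
  T (position 19) -> position (19-12) mod 26 = 7 -> H
Decrypted message: BREACH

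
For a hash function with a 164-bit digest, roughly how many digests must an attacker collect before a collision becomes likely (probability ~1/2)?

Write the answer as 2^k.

Step 1: The birthday paradox gives collision probability ~50% after sqrt(2^n) = 2^(n/2) hashes.
Step 2: For 164-bit output: 2^(164/2) = 2^82.
Step 3: Approximately 2^82 hash computations needed.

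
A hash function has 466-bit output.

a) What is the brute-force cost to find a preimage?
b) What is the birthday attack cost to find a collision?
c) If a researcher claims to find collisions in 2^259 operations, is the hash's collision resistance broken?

Step 1: Preimage resistance requires brute-force of 2^466 operations.
Step 2: Collision resistance (birthday bound) = 2^(466/2) = 2^233.
Step 3: The claimed attack costs 2^259 operations.
Step 4: Since 2^259 >= 2^233, the claimed attack is no faster than the generic birthday attack, so this does not break collision resistance.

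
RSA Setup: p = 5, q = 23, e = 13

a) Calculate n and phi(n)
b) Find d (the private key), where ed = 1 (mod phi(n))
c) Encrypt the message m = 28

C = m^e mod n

Step 1: n = 5 * 23 = 115.
Step 2: phi(n) = (5-1)(23-1) = 4 * 22 = 88.
Step 3: Find d = 13^(-1) mod 88 = 61.
  Verify: 13 * 61 = 793 = 1 (mod 88).
Step 4: C = 28^13 mod 115 = 113.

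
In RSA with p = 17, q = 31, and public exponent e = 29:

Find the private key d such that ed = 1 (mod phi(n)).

Step 1: n = 17 * 31 = 527.
Step 2: phi(n) = 16 * 30 = 480.
Step 3: Find d such that 29 * d = 1 (mod 480).
Step 4: d = 29^(-1) mod 480 = 149.
Verification: 29 * 149 = 4321 = 9 * 480 + 1.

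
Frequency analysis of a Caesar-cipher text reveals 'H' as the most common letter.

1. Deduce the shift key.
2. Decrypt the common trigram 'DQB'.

Step 1: In English, 'E' is the most frequent letter (12.7%).
Step 2: The most frequent ciphertext letter is 'H' (position 7).
Step 3: Shift = (7 - 4) mod 26 = 3.
Step 4: Decrypt 'DQB' by shifting back 3:
  D -> A
  Q -> N
  B -> Y
Step 5: 'DQB' decrypts to 'ANY'.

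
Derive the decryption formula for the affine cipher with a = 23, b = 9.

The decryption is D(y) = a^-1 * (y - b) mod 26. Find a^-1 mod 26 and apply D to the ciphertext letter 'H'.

Step 1: Find a^-1, the modular inverse of 23 mod 26.
Step 2: We need 23 * a^-1 = 1 (mod 26).
Step 3: 23 * 17 = 391 = 15 * 26 + 1, so a^-1 = 17.
Step 4: D(y) = 17(y - 9) mod 26.
Step 5: Apply to 'H' (y = 7): D(7) = 17 * (7 - 9) mod 26 = 17 * -2 mod 26 = 18 -> 'S'.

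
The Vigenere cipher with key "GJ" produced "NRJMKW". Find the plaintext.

Step 1: Extend key: GJGJGJ
Step 2: Decrypt each letter (c - k) mod 26:
  N(13) - G(6) = (13-6) mod 26 = 7 = H
  R(17) - J(9) = (17-9) mod 26 = 8 = I
  J(9) - G(6) = (9-6) mod 26 = 3 = D
  M(12) - J(9) = (12-9) mod 26 = 3 = D
  K(10) - G(6) = (10-6) mod 26 = 4 = E
  W(22) - J(9) = (22-9) mod 26 = 13 = N
Plaintext: HIDDEN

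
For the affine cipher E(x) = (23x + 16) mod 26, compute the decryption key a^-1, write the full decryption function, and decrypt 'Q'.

Step 1: Find a^-1, the modular inverse of 23 mod 26.
Step 2: We need 23 * a^-1 = 1 (mod 26).
Step 3: 23 * 17 = 391 = 15 * 26 + 1, so a^-1 = 17.
Step 4: D(y) = 17(y - 16) mod 26.
Step 5: Apply to 'Q' (y = 16): D(16) = 17 * (16 - 16) mod 26 = 17 * 0 mod 26 = 0 -> 'A'.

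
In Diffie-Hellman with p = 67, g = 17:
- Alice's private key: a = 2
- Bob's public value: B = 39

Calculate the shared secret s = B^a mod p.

Step 1: s = B^a mod p = 39^2 mod 67.
  39^1 mod 67 = 39
  39^2 mod 67 = (39 * 39) mod 67 = 47
Result: shared secret = 47.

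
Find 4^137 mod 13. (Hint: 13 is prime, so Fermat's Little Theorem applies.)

Step 1: Since 13 is prime, by Fermat's Little Theorem: 4^12 = 1 (mod 13).
Step 2: Reduce exponent: 137 mod 12 = 5.
Step 3: So 4^137 = 4^5 (mod 13).
Step 4: 4^5 mod 13 = 10.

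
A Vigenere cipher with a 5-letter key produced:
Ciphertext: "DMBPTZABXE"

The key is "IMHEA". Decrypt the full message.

Step 1: Key 'IMHEA' has length 5. Extended key: IMHEAIMHEA
Step 2: Decrypt each position:
  D(3) - I(8) = 21 = V
  M(12) - M(12) = 0 = A
  B(1) - H(7) = 20 = U
  P(15) - E(4) = 11 = L
  T(19) - A(0) = 19 = T
  Z(25) - I(8) = 17 = R
  A(0) - M(12) = 14 = O
  B(1) - H(7) = 20 = U
  X(23) - E(4) = 19 = T
  E(4) - A(0) = 4 = E
Plaintext: VAULTROUTE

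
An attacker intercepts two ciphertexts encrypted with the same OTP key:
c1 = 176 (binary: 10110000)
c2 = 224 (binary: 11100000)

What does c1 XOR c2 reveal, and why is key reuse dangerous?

Step 1: c1 XOR c2 = (m1 XOR k) XOR (m2 XOR k).
Step 2: By XOR associativity/commutativity: = m1 XOR m2 XOR k XOR k = m1 XOR m2.
Step 3: 10110000 XOR 11100000 = 01010000 = 80.
Step 4: The key cancels out! An attacker learns m1 XOR m2 = 80, revealing the relationship between plaintexts.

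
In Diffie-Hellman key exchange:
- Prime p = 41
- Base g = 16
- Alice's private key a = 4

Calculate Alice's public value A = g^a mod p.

Step 1: A = g^a mod p = 16^4 mod 41.
  16^1 mod 41 = 16
  16^2 mod 41 = (16 * 16) mod 41 = 10
  16^3 mod 41 = (10 * 16) mod 41 = 37
  16^4 mod 41 = (37 * 16) mod 41 = 18
Result: A = 18.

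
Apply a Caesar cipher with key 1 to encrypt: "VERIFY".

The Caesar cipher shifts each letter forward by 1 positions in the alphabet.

Step 1: For each letter, shift forward by 1 positions (mod 26).
  V (position 21) -> position (21+1) mod 26 = 22 -> W
  E (position 4) -> position (4+1) mod 26 = 5 -> F
  R (position 17) -> position (17+1) mod 26 = 18 -> S
  I (position 8) -> position (8+1) mod 26 = 9 -> J
  F (position 5) -> position (5+1) mod 26 = 6 -> G
  Y (position 24) -> position (24+1) mod 26 = 25 -> Z
Result: WFSJGZ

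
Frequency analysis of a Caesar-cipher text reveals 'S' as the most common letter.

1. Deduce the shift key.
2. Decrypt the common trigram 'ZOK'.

Step 1: In English, 'E' is the most frequent letter (12.7%).
Step 2: The most frequent ciphertext letter is 'S' (position 18).
Step 3: Shift = (18 - 4) mod 26 = 14.
Step 4: Decrypt 'ZOK' by shifting back 14:
  Z -> L
  O -> A
  K -> W
Step 5: 'ZOK' decrypts to 'LAW'.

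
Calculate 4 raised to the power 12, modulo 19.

Step 1: Compute 4^12 mod 19 step by step, reducing modulo 19 at each step.
  4^1 mod 19 = 4
  4^2 mod 19 = (4 * 4) mod 19 = 16
  4^3 mod 19 = (16 * 4) mod 19 = 7
  4^4 mod 19 = (7 * 4) mod 19 = 9
  4^5 mod 19 = (9 * 4) mod 19 = 17
  4^6 mod 19 = (17 * 4) mod 19 = 11
  4^7 mod 19 = (11 * 4) mod 19 = 6
  4^8 mod 19 = (6 * 4) mod 19 = 5
  4^9 mod 19 = (5 * 4) mod 19 = 1
  4^10 mod 19 = (1 * 4) mod 19 = 4
  4^11 mod 19 = (4 * 4) mod 19 = 16
  4^12 mod 19 = (16 * 4) mod 19 = 7
Step 2: Result = 7.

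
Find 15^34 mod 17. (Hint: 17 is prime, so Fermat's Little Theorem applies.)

Step 1: Since 17 is prime, by Fermat's Little Theorem: 15^16 = 1 (mod 17).
Step 2: Reduce exponent: 34 mod 16 = 2.
Step 3: So 15^34 = 15^2 (mod 17).
Step 4: 15^2 mod 17 = 4.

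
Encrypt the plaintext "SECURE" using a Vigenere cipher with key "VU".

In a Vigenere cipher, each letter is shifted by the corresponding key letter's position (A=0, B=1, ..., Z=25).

Step 1: Repeat key to match plaintext length:
  Plaintext: SECURE
  Key:       VUVUVU
Step 2: Encrypt each letter:
  S(18) + V(21) = (18+21) mod 26 = 13 = N
  E(4) + U(20) = (4+20) mod 26 = 24 = Y
  C(2) + V(21) = (2+21) mod 26 = 23 = X
  U(20) + U(20) = (20+20) mod 26 = 14 = O
  R(17) + V(21) = (17+21) mod 26 = 12 = M
  E(4) + U(20) = (4+20) mod 26 = 24 = Y
Ciphertext: NYXOMY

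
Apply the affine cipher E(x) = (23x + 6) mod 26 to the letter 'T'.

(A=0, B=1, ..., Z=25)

Step 1: Convert 'T' to number: x = 19.
Step 2: E(19) = (23 * 19 + 6) mod 26 = 443 mod 26 = 1.
Step 3: Convert 1 back to letter: B.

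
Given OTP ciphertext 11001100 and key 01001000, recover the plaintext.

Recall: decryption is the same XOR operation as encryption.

Step 1: XOR ciphertext with key:
  Ciphertext: 11001100
  Key:        01001000
  XOR:        10000100
Step 2: Plaintext = 10000100 = 132 in decimal.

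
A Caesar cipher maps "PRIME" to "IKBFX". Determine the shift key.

Step 1: Compare first letters: P (position 15) -> I (position 8).
Step 2: Shift = (8 - 15) mod 26 = 19.
The shift value is 19.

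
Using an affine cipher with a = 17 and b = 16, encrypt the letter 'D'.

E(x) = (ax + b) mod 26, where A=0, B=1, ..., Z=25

Step 1: Convert 'D' to number: x = 3.
Step 2: E(3) = (17 * 3 + 16) mod 26 = 67 mod 26 = 15.
Step 3: Convert 15 back to letter: P.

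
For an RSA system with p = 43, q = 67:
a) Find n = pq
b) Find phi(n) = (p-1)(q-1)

Step 1: n = p * q = 43 * 67 = 2881.
Step 2: phi(n) = (p-1)(q-1) = 42 * 66 = 2772.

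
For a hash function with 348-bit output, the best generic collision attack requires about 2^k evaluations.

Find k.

Step 1: The hash has a 348-bit output.
Step 2: Collision resistance means it should be infeasible to find any x != y with h(x) = h(y).
By the birthday bound, a generic collision search succeeds after about sqrt(2^348) = 2^(348/2) = 2^174 evaluations.
Step 3: Security level = 174 bits.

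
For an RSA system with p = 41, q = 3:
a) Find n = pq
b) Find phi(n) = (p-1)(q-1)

Step 1: n = p * q = 41 * 3 = 123.
Step 2: phi(n) = (p-1)(q-1) = 40 * 2 = 80.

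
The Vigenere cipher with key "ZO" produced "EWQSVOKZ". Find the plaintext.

Step 1: Extend key: ZOZOZOZO
Step 2: Decrypt each letter (c - k) mod 26:
  E(4) - Z(25) = (4-25) mod 26 = 5 = F
  W(22) - O(14) = (22-14) mod 26 = 8 = I
  Q(16) - Z(25) = (16-25) mod 26 = 17 = R
  S(18) - O(14) = (18-14) mod 26 = 4 = E
  V(21) - Z(25) = (21-25) mod 26 = 22 = W
  O(14) - O(14) = (14-14) mod 26 = 0 = A
  K(10) - Z(25) = (10-25) mod 26 = 11 = L
  Z(25) - O(14) = (25-14) mod 26 = 11 = L
Plaintext: FIREWALL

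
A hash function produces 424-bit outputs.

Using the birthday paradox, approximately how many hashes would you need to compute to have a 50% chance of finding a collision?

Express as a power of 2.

Step 1: The birthday paradox gives collision probability ~50% after sqrt(2^n) = 2^(n/2) hashes.
Step 2: For 424-bit output: 2^(424/2) = 2^212.
Step 3: Approximately 2^212 hash computations needed.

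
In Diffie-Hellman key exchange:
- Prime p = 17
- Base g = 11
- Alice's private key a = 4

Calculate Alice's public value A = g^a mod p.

Step 1: A = g^a mod p = 11^4 mod 17.
  11^1 mod 17 = 11
  11^2 mod 17 = (11 * 11) mod 17 = 2
  11^3 mod 17 = (2 * 11) mod 17 = 5
  11^4 mod 17 = (5 * 11) mod 17 = 4
Result: A = 4.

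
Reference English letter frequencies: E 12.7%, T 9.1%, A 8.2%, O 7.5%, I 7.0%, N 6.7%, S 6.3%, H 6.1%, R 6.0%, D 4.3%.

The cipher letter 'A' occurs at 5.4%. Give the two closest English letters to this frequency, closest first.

Step 1: Observed frequency of 'A' is 5.4%.
Step 2: Compute distances to each reference frequency and sort:
  R (6.0%): difference = 0.6% <-- BEST
  H (6.1%): difference = 0.7% <-- RUNNER-UP
  S (6.3%): difference = 0.9%
  D (4.3%): difference = 1.1%
  N (6.7%): difference = 1.3%
Step 3: Most likely is 'R' (6.0%, diff 0.6%); second most likely is 'H' (6.1%, diff 0.7%).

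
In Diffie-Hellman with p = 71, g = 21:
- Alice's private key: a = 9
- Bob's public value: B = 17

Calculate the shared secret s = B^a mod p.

Step 1: s = B^a mod p = 17^9 mod 71.
  17^1 mod 71 = 17
  17^2 mod 71 = (17 * 17) mod 71 = 5
  17^3 mod 71 = (5 * 17) mod 71 = 14
  17^4 mod 71 = (14 * 17) mod 71 = 25
  17^5 mod 71 = (25 * 17) mod 71 = 70
  17^6 mod 71 = (70 * 17) mod 71 = 54
  17^7 mod 71 = (54 * 17) mod 71 = 66
  17^8 mod 71 = (66 * 17) mod 71 = 57
  17^9 mod 71 = (57 * 17) mod 71 = 46
Result: shared secret = 46.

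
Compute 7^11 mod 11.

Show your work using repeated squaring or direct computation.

Step 1: Compute 7^11 mod 11 step by step, reducing modulo 11 at each step.
  7^1 mod 11 = 7
  7^2 mod 11 = (7 * 7) mod 11 = 5
  7^3 mod 11 = (5 * 7) mod 11 = 2
  7^4 mod 11 = (2 * 7) mod 11 = 3
  7^5 mod 11 = (3 * 7) mod 11 = 10
  7^6 mod 11 = (10 * 7) mod 11 = 4
  7^7 mod 11 = (4 * 7) mod 11 = 6
  7^8 mod 11 = (6 * 7) mod 11 = 9
  7^9 mod 11 = (9 * 7) mod 11 = 8
  7^10 mod 11 = (8 * 7) mod 11 = 1
  7^11 mod 11 = (1 * 7) mod 11 = 7
Step 2: Result = 7.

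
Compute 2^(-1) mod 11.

Step 1: We need x such that 2 * x = 1 (mod 11).
Step 2: Using the extended Euclidean algorithm or trial:
  2 * 6 = 12 = 1 * 11 + 1.
Step 3: Since 12 mod 11 = 1, the inverse is x = 6.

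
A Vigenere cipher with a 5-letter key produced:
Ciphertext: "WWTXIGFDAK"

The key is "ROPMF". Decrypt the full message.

Step 1: Key 'ROPMF' has length 5. Extended key: ROPMFROPMF
Step 2: Decrypt each position:
  W(22) - R(17) = 5 = F
  W(22) - O(14) = 8 = I
  T(19) - P(15) = 4 = E
  X(23) - M(12) = 11 = L
  I(8) - F(5) = 3 = D
  G(6) - R(17) = 15 = P
  F(5) - O(14) = 17 = R
  D(3) - P(15) = 14 = O
  A(0) - M(12) = 14 = O
  K(10) - F(5) = 5 = F
Plaintext: FIELDPROOF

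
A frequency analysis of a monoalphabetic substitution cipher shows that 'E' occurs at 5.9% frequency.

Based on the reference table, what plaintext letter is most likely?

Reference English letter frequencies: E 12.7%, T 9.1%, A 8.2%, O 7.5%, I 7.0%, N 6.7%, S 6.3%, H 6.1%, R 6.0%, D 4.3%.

Step 1: The observed frequency is 5.9%.
Step 2: Compare with English frequencies:
  E: 12.7% (difference: 6.8%)
  T: 9.1% (difference: 3.2%)
  A: 8.2% (difference: 2.3%)
  O: 7.5% (difference: 1.6%)
  I: 7.0% (difference: 1.1%)
  N: 6.7% (difference: 0.8%)
  S: 6.3% (difference: 0.4%)
  H: 6.1% (difference: 0.2%)
  R: 6.0% (difference: 0.1%) <-- closest
  D: 4.3% (difference: 1.6%)
Step 3: 'E' most likely represents 'R' (frequency 6.0%).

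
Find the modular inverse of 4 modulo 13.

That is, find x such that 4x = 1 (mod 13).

Step 1: We need x such that 4 * x = 1 (mod 13).
Step 2: Using the extended Euclidean algorithm or trial:
  4 * 10 = 40 = 3 * 13 + 1.
Step 3: Since 40 mod 13 = 1, the inverse is x = 10.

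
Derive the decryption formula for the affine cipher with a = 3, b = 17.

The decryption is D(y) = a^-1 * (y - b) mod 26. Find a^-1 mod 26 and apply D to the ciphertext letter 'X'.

Step 1: Find a^-1, the modular inverse of 3 mod 26.
Step 2: We need 3 * a^-1 = 1 (mod 26).
Step 3: 3 * 9 = 27 = 1 * 26 + 1, so a^-1 = 9.
Step 4: D(y) = 9(y - 17) mod 26.
Step 5: Apply to 'X' (y = 23): D(23) = 9 * (23 - 17) mod 26 = 9 * 6 mod 26 = 2 -> 'C'.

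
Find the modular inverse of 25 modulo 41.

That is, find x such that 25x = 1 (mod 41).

Step 1: We need x such that 25 * x = 1 (mod 41).
Step 2: Using the extended Euclidean algorithm or trial:
  25 * 23 = 575 = 14 * 41 + 1.
Step 3: Since 575 mod 41 = 1, the inverse is x = 23.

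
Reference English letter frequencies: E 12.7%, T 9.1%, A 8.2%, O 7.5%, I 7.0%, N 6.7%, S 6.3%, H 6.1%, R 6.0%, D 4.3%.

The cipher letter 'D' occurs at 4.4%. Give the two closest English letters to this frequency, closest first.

Step 1: Observed frequency of 'D' is 4.4%.
Step 2: Compute distances to each reference frequency and sort:
  D (4.3%): difference = 0.1% <-- BEST
  R (6.0%): difference = 1.6% <-- RUNNER-UP
  H (6.1%): difference = 1.7%
  S (6.3%): difference = 1.9%
  N (6.7%): difference = 2.3%
Step 3: Most likely is 'D' (4.3%, diff 0.1%); second most likely is 'R' (6.0%, diff 1.6%).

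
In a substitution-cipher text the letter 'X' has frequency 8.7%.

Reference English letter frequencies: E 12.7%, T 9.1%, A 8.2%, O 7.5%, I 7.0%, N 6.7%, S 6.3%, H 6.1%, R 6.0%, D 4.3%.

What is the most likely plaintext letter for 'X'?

Step 1: The observed frequency is 8.7%.
Step 2: Compare with English frequencies:
  E: 12.7% (difference: 4.0%)
  T: 9.1% (difference: 0.4%) <-- closest
  A: 8.2% (difference: 0.5%)
  O: 7.5% (difference: 1.2%)
  I: 7.0% (difference: 1.7%)
  N: 6.7% (difference: 2.0%)
  S: 6.3% (difference: 2.4%)
  H: 6.1% (difference: 2.6%)
  R: 6.0% (difference: 2.7%)
  D: 4.3% (difference: 4.4%)
Step 3: 'X' most likely represents 'T' (frequency 9.1%).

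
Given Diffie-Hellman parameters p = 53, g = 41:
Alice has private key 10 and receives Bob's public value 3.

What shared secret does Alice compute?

Step 1: s = B^a mod p = 3^10 mod 53.
  3^1 mod 53 = 3
  3^2 mod 53 = (3 * 3) mod 53 = 9
  3^3 mod 53 = (9 * 3) mod 53 = 27
  3^4 mod 53 = (27 * 3) mod 53 = 28
  3^5 mod 53 = (28 * 3) mod 53 = 31
  3^6 mod 53 = (31 * 3) mod 53 = 40
  3^7 mod 53 = (40 * 3) mod 53 = 14
  3^8 mod 53 = (14 * 3) mod 53 = 42
  3^9 mod 53 = (42 * 3) mod 53 = 20
  3^10 mod 53 = (20 * 3) mod 53 = 7
Result: shared secret = 7.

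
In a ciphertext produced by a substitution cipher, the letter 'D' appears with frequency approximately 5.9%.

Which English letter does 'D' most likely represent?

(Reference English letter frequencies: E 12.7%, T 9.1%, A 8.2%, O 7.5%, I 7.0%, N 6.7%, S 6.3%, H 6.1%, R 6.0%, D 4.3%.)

Step 1: The observed frequency is 5.9%.
Step 2: Compare with English frequencies:
  E: 12.7% (difference: 6.8%)
  T: 9.1% (difference: 3.2%)
  A: 8.2% (difference: 2.3%)
  O: 7.5% (difference: 1.6%)
  I: 7.0% (difference: 1.1%)
  N: 6.7% (difference: 0.8%)
  S: 6.3% (difference: 0.4%)
  H: 6.1% (difference: 0.2%)
  R: 6.0% (difference: 0.1%) <-- closest
  D: 4.3% (difference: 1.6%)
Step 3: 'D' most likely represents 'R' (frequency 6.0%).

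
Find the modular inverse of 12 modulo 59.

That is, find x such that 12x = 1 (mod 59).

Step 1: We need x such that 12 * x = 1 (mod 59).
Step 2: Using the extended Euclidean algorithm or trial:
  12 * 5 = 60 = 1 * 59 + 1.
Step 3: Since 60 mod 59 = 1, the inverse is x = 5.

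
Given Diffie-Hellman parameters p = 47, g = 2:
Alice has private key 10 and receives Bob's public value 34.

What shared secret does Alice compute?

Step 1: s = B^a mod p = 34^10 mod 47.
  34^1 mod 47 = 34
  34^2 mod 47 = (34 * 34) mod 47 = 28
  34^3 mod 47 = (28 * 34) mod 47 = 12
  34^4 mod 47 = (12 * 34) mod 47 = 32
  34^5 mod 47 = (32 * 34) mod 47 = 7
  34^6 mod 47 = (7 * 34) mod 47 = 3
  34^7 mod 47 = (3 * 34) mod 47 = 8
  34^8 mod 47 = (8 * 34) mod 47 = 37
  34^9 mod 47 = (37 * 34) mod 47 = 36
  34^10 mod 47 = (36 * 34) mod 47 = 2
Result: shared secret = 2.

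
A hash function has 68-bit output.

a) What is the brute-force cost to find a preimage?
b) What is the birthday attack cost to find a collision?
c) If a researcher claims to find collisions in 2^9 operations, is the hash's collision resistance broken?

Step 1: Preimage resistance requires brute-force of 2^68 operations.
Step 2: Collision resistance (birthday bound) = 2^(68/2) = 2^34.
Step 3: The claimed attack costs 2^9 operations.
Step 4: Since 2^9 < 2^34, the claimed attack beats the generic birthday bound, so collision resistance is broken.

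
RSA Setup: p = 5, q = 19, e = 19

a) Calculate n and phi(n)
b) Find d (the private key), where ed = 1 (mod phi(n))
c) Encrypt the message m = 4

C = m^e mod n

Step 1: n = 5 * 19 = 95.
Step 2: phi(n) = (5-1)(19-1) = 4 * 18 = 72.
Step 3: Find d = 19^(-1) mod 72 = 19.
  Verify: 19 * 19 = 361 = 1 (mod 72).
Step 4: C = 4^19 mod 95 = 4.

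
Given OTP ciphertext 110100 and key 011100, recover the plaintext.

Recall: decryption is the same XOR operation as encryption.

Step 1: XOR ciphertext with key:
  Ciphertext: 110100
  Key:        011100
  XOR:        101000
Step 2: Plaintext = 101000 = 40 in decimal.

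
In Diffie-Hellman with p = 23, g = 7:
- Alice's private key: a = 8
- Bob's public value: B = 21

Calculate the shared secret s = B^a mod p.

Step 1: s = B^a mod p = 21^8 mod 23.
  21^1 mod 23 = 21
  21^2 mod 23 = (21 * 21) mod 23 = 4
  21^3 mod 23 = (4 * 21) mod 23 = 15
  21^4 mod 23 = (15 * 21) mod 23 = 16
  21^5 mod 23 = (16 * 21) mod 23 = 14
  21^6 mod 23 = (14 * 21) mod 23 = 18
  21^7 mod 23 = (18 * 21) mod 23 = 10
  21^8 mod 23 = (10 * 21) mod 23 = 3
Result: shared secret = 3.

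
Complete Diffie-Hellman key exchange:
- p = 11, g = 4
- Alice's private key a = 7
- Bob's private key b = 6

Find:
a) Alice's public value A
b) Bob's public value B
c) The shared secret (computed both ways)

Step 1: A = g^a mod p = 4^7 mod 11 = 5.
Step 2: B = g^b mod p = 4^6 mod 11 = 4.
Step 3: Alice computes s = B^a mod p = 4^7 mod 11 = 5.
Step 4: Bob computes s = A^b mod p = 5^6 mod 11 = 5.
Both sides agree: shared secret = 5.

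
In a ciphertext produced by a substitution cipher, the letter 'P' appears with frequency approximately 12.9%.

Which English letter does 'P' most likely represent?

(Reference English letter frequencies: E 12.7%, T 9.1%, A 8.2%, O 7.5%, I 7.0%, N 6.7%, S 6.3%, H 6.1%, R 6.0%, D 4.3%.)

Step 1: The observed frequency is 12.9%.
Step 2: Compare with English frequencies:
  E: 12.7% (difference: 0.2%) <-- closest
  T: 9.1% (difference: 3.8%)
  A: 8.2% (difference: 4.7%)
  O: 7.5% (difference: 5.4%)
  I: 7.0% (difference: 5.9%)
  N: 6.7% (difference: 6.2%)
  S: 6.3% (difference: 6.6%)
  H: 6.1% (difference: 6.8%)
  R: 6.0% (difference: 6.9%)
  D: 4.3% (difference: 8.6%)
Step 3: 'P' most likely represents 'E' (frequency 12.7%).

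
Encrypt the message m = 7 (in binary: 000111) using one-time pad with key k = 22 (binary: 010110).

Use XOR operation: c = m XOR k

Step 1: Write out the XOR operation bit by bit:
  Message: 000111
  Key:     010110
  XOR:     010001
Step 2: Convert to decimal: 010001 = 17.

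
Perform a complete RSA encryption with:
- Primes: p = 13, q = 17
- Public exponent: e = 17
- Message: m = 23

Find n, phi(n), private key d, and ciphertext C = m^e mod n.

Step 1: n = 13 * 17 = 221.
Step 2: phi(n) = (13-1)(17-1) = 12 * 16 = 192.
Step 3: Find d = 17^(-1) mod 192 = 113.
  Verify: 17 * 113 = 1921 = 1 (mod 192).
Step 4: C = 23^17 mod 221 = 108.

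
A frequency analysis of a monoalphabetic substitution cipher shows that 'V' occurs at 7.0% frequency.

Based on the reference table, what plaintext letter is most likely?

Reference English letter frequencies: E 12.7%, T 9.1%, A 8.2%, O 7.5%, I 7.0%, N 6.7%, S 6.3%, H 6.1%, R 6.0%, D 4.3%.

Step 1: The observed frequency is 7.0%.
Step 2: Compare with English frequencies:
  E: 12.7% (difference: 5.7%)
  T: 9.1% (difference: 2.1%)
  A: 8.2% (difference: 1.2%)
  O: 7.5% (difference: 0.5%)
  I: 7.0% (difference: 0.0%) <-- closest
  N: 6.7% (difference: 0.3%)
  S: 6.3% (difference: 0.7%)
  H: 6.1% (difference: 0.9%)
  R: 6.0% (difference: 1.0%)
  D: 4.3% (difference: 2.7%)
Step 3: 'V' most likely represents 'I' (frequency 7.0%).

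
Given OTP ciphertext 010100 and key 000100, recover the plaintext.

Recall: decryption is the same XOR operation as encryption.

Step 1: XOR ciphertext with key:
  Ciphertext: 010100
  Key:        000100
  XOR:        010000
Step 2: Plaintext = 010000 = 16 in decimal.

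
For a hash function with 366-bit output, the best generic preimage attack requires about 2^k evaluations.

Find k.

Step 1: The hash has a 366-bit output.
Step 2: Preimage resistance means: given a digest h(x), it should be infeasible to find any input that hashes to it.
With a 366-bit output there are 2^366 possible digests, so a generic brute-force preimage search costs about 2^366 evaluations.
Step 3: Security level = 366 bits.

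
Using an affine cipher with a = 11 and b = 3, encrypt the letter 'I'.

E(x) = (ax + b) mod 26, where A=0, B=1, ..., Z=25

Step 1: Convert 'I' to number: x = 8.
Step 2: E(8) = (11 * 8 + 3) mod 26 = 91 mod 26 = 13.
Step 3: Convert 13 back to letter: N.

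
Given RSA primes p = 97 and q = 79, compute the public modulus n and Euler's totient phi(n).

Step 1: n = p * q = 97 * 79 = 7663.
Step 2: phi(n) = (p-1)(q-1) = 96 * 78 = 7488.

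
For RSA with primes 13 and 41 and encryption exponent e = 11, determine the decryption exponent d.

Step 1: n = 13 * 41 = 533.
Step 2: phi(n) = 12 * 40 = 480.
Step 3: Find d such that 11 * d = 1 (mod 480).
Step 4: d = 11^(-1) mod 480 = 131.
Verification: 11 * 131 = 1441 = 3 * 480 + 1.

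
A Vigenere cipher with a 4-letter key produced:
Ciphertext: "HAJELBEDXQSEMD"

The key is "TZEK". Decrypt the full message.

Step 1: Key 'TZEK' has length 4. Extended key: TZEKTZEKTZEKTZ
Step 2: Decrypt each position:
  H(7) - T(19) = 14 = O
  A(0) - Z(25) = 1 = B
  J(9) - E(4) = 5 = F
  E(4) - K(10) = 20 = U
  L(11) - T(19) = 18 = S
  B(1) - Z(25) = 2 = C
  E(4) - E(4) = 0 = A
  D(3) - K(10) = 19 = T
  X(23) - T(19) = 4 = E
  Q(16) - Z(25) = 17 = R
  S(18) - E(4) = 14 = O
  E(4) - K(10) = 20 = U
  M(12) - T(19) = 19 = T
  D(3) - Z(25) = 4 = E
Plaintext: OBFUSCATEROUTE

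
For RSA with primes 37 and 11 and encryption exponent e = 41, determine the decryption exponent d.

Step 1: n = 37 * 11 = 407.
Step 2: phi(n) = 36 * 10 = 360.
Step 3: Find d such that 41 * d = 1 (mod 360).
Step 4: d = 41^(-1) mod 360 = 281.
Verification: 41 * 281 = 11521 = 32 * 360 + 1.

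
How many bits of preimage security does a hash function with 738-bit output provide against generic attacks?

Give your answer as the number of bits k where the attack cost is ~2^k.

Step 1: The hash has a 738-bit output.
Step 2: Preimage resistance means: given a digest h(x), it should be infeasible to find any input that hashes to it.
With a 738-bit output there are 2^738 possible digests, so a generic brute-force preimage search costs about 2^738 evaluations.
Step 3: Security level = 738 bits.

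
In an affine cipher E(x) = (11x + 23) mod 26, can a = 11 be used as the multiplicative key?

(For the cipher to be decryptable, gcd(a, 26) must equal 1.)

Step 1: Compute gcd(11, 26).
Step 2: gcd(11, 26) = 1.
Since gcd = 1, 11 is coprime with 26, so it is a valid key.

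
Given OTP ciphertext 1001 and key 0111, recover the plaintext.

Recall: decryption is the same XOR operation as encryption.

Step 1: XOR ciphertext with key:
  Ciphertext: 1001
  Key:        0111
  XOR:        1110
Step 2: Plaintext = 1110 = 14 in decimal.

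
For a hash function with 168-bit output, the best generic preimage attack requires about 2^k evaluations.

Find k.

Step 1: The hash has a 168-bit output.
Step 2: Preimage resistance means: given a digest h(x), it should be infeasible to find any input that hashes to it.
With a 168-bit output there are 2^168 possible digests, so a generic brute-force preimage search costs about 2^168 evaluations.
Step 3: Security level = 168 bits.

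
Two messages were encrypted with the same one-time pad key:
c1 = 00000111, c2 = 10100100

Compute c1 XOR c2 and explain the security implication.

Step 1: c1 XOR c2 = (m1 XOR k) XOR (m2 XOR k).
Step 2: By XOR associativity/commutativity: = m1 XOR m2 XOR k XOR k = m1 XOR m2.
Step 3: 00000111 XOR 10100100 = 10100011 = 163.
Step 4: The key cancels out! An attacker learns m1 XOR m2 = 163, revealing the relationship between plaintexts.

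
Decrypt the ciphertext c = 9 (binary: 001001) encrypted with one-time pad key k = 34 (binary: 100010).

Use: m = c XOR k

Step 1: XOR ciphertext with key:
  Ciphertext: 001001
  Key:        100010
  XOR:        101011
Step 2: Plaintext = 101011 = 43 in decimal.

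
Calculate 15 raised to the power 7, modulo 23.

Step 1: Compute 15^7 mod 23 step by step, reducing modulo 23 at each step.
  15^1 mod 23 = 15
  15^2 mod 23 = (15 * 15) mod 23 = 18
  15^3 mod 23 = (18 * 15) mod 23 = 17
  15^4 mod 23 = (17 * 15) mod 23 = 2
  15^5 mod 23 = (2 * 15) mod 23 = 7
  15^6 mod 23 = (7 * 15) mod 23 = 13
  15^7 mod 23 = (13 * 15) mod 23 = 11
Step 2: Result = 11.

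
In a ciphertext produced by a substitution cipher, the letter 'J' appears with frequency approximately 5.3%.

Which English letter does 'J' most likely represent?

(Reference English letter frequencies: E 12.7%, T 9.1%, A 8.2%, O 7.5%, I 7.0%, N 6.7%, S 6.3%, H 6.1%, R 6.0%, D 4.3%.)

Step 1: The observed frequency is 5.3%.
Step 2: Compare with English frequencies:
  E: 12.7% (difference: 7.4%)
  T: 9.1% (difference: 3.8%)
  A: 8.2% (difference: 2.9%)
  O: 7.5% (difference: 2.2%)
  I: 7.0% (difference: 1.7%)
  N: 6.7% (difference: 1.4%)
  S: 6.3% (difference: 1.0%)
  H: 6.1% (difference: 0.8%)
  R: 6.0% (difference: 0.7%) <-- closest
  D: 4.3% (difference: 1.0%)
Step 3: 'J' most likely represents 'R' (frequency 6.0%).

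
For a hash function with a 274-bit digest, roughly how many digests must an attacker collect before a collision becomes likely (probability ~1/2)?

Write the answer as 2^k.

Step 1: The birthday paradox gives collision probability ~50% after sqrt(2^n) = 2^(n/2) hashes.
Step 2: For 274-bit output: 2^(274/2) = 2^137.
Step 3: Approximately 2^137 hash computations needed.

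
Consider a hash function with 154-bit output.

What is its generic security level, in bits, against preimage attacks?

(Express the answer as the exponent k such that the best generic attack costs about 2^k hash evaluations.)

Step 1: The hash has a 154-bit output.
Step 2: Preimage resistance means: given a digest h(x), it should be infeasible to find any input that hashes to it.
With a 154-bit output there are 2^154 possible digests, so a generic brute-force preimage search costs about 2^154 evaluations.
Step 3: Security level = 154 bits.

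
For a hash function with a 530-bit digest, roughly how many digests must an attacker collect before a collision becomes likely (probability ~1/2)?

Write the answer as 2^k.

Step 1: The birthday paradox gives collision probability ~50% after sqrt(2^n) = 2^(n/2) hashes.
Step 2: For 530-bit output: 2^(530/2) = 2^265.
Step 3: Approximately 2^265 hash computations needed.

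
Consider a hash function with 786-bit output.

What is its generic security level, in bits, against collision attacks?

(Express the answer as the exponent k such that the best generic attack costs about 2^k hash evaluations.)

Step 1: The hash has a 786-bit output.
Step 2: Collision resistance means it should be infeasible to find any x != y with h(x) = h(y).
By the birthday bound, a generic collision search succeeds after about sqrt(2^786) = 2^(786/2) = 2^393 evaluations.
Step 3: Security level = 393 bits.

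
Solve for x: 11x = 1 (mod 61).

Step 1: We need x such that 11 * x = 1 (mod 61).
Step 2: Using the extended Euclidean algorithm or trial:
  11 * 50 = 550 = 9 * 61 + 1.
Step 3: Since 550 mod 61 = 1, the inverse is x = 50.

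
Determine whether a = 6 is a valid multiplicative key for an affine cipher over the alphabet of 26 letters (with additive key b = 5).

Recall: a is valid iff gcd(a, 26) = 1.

Step 1: Compute gcd(6, 26).
Step 2: gcd(6, 26) = 2.
Since gcd = 2 != 1, 6 shares a common factor with 26, so it cannot be used.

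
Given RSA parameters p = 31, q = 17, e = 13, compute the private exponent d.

Step 1: n = 31 * 17 = 527.
Step 2: phi(n) = 30 * 16 = 480.
Step 3: Find d such that 13 * d = 1 (mod 480).
Step 4: d = 13^(-1) mod 480 = 37.
Verification: 13 * 37 = 481 = 1 * 480 + 1.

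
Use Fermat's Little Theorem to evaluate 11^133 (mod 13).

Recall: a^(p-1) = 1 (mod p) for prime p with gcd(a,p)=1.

Step 1: Since 13 is prime, by Fermat's Little Theorem: 11^12 = 1 (mod 13).
Step 2: Reduce exponent: 133 mod 12 = 1.
Step 3: So 11^133 = 11^1 (mod 13).
Step 4: 11^1 mod 13 = 11.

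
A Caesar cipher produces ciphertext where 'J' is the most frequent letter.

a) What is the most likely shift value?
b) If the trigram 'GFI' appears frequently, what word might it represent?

Step 1: In English, 'E' is the most frequent letter (12.7%).
Step 2: The most frequent ciphertext letter is 'J' (position 9).
Step 3: Shift = (9 - 4) mod 26 = 5.
Step 4: Decrypt 'GFI' by shifting back 5:
  G -> B
  F -> A
  I -> D
Step 5: 'GFI' decrypts to 'BAD'.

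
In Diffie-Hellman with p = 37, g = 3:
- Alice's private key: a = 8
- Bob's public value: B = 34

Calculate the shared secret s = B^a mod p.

Step 1: s = B^a mod p = 34^8 mod 37.
  34^1 mod 37 = 34
  34^2 mod 37 = (34 * 34) mod 37 = 9
  34^3 mod 37 = (9 * 34) mod 37 = 10
  34^4 mod 37 = (10 * 34) mod 37 = 7
  34^5 mod 37 = (7 * 34) mod 37 = 16
  34^6 mod 37 = (16 * 34) mod 37 = 26
  34^7 mod 37 = (26 * 34) mod 37 = 33
  34^8 mod 37 = (33 * 34) mod 37 = 12
Result: shared secret = 12.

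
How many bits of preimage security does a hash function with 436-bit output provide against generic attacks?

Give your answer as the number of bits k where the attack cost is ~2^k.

Step 1: The hash has a 436-bit output.
Step 2: Preimage resistance means: given a digest h(x), it should be infeasible to find any input that hashes to it.
With a 436-bit output there are 2^436 possible digests, so a generic brute-force preimage search costs about 2^436 evaluations.
Step 3: Security level = 436 bits.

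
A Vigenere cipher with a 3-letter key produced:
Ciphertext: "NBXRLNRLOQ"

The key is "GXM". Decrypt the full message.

Step 1: Key 'GXM' has length 3. Extended key: GXMGXMGXMG
Step 2: Decrypt each position:
  N(13) - G(6) = 7 = H
  B(1) - X(23) = 4 = E
  X(23) - M(12) = 11 = L
  R(17) - G(6) = 11 = L
  L(11) - X(23) = 14 = O
  N(13) - M(12) = 1 = B
  R(17) - G(6) = 11 = L
  L(11) - X(23) = 14 = O
  O(14) - M(12) = 2 = C
  Q(16) - G(6) = 10 = K
Plaintext: HELLOBLOCK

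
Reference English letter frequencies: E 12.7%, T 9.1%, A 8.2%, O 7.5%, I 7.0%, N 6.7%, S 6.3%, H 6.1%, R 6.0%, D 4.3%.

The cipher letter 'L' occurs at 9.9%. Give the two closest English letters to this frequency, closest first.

Step 1: Observed frequency of 'L' is 9.9%.
Step 2: Compute distances to each reference frequency and sort:
  T (9.1%): difference = 0.8% <-- BEST
  A (8.2%): difference = 1.7% <-- RUNNER-UP
  O (7.5%): difference = 2.4%
  E (12.7%): difference = 2.8%
  I (7.0%): difference = 2.9%
Step 3: Most likely is 'T' (9.1%, diff 0.8%); second most likely is 'A' (8.2%, diff 1.7%).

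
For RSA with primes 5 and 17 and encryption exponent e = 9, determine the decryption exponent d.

Step 1: n = 5 * 17 = 85.
Step 2: phi(n) = 4 * 16 = 64.
Step 3: Find d such that 9 * d = 1 (mod 64).
Step 4: d = 9^(-1) mod 64 = 57.
Verification: 9 * 57 = 513 = 8 * 64 + 1.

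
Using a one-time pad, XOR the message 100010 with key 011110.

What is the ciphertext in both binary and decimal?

Step 1: Write out the XOR operation bit by bit:
  Message: 100010
  Key:     011110
  XOR:     111100
Step 2: Convert to decimal: 111100 = 60.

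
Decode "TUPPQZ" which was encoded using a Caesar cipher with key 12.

Step 1: Reverse the shift by subtracting 12 from each letter position.
  T (position 19) -> position (19-12) mod 26 = 7 -> H
  U (position 20) -> position (20-12) mod 26 = 8 -> I
  P (position 15) -> position (15-12) mod 26 = 3 -> D
  P (position 15) -> position (15-12) mod 26 = 3 -> D
  Q (position 16) -> position (16-12) mod 26 = 4 -> E
  Z (position 25) -> position (25-12) mod 26 = 13 -> N
Decrypted message: HIDDEN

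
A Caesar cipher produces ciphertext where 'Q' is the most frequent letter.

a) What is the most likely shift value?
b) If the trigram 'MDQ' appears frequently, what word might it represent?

Step 1: In English, 'E' is the most frequent letter (12.7%).
Step 2: The most frequent ciphertext letter is 'Q' (position 16).
Step 3: Shift = (16 - 4) mod 26 = 12.
Step 4: Decrypt 'MDQ' by shifting back 12:
  M -> A
  D -> R
  Q -> E
Step 5: 'MDQ' decrypts to 'ARE'.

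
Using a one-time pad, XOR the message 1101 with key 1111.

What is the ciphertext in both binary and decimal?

Step 1: Write out the XOR operation bit by bit:
  Message: 1101
  Key:     1111
  XOR:     0010
Step 2: Convert to decimal: 0010 = 2.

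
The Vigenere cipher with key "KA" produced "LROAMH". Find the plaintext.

Step 1: Extend key: KAKAKA
Step 2: Decrypt each letter (c - k) mod 26:
  L(11) - K(10) = (11-10) mod 26 = 1 = B
  R(17) - A(0) = (17-0) mod 26 = 17 = R
  O(14) - K(10) = (14-10) mod 26 = 4 = E
  A(0) - A(0) = (0-0) mod 26 = 0 = A
  M(12) - K(10) = (12-10) mod 26 = 2 = C
  H(7) - A(0) = (7-0) mod 26 = 7 = H
Plaintext: BREACH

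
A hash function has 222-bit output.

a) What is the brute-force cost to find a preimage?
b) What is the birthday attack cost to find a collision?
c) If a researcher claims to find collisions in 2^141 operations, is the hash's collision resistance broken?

Step 1: Preimage resistance requires brute-force of 2^222 operations.
Step 2: Collision resistance (birthday bound) = 2^(222/2) = 2^111.
Step 3: The claimed attack costs 2^141 operations.
Step 4: Since 2^141 >= 2^111, the claimed attack is no faster than the generic birthday attack, so this does not break collision resistance.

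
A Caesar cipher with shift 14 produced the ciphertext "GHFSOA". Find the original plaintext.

Step 1: Reverse the shift by subtracting 14 from each letter position.
  G (position 6) -> position (6-14) mod 26 = 18 -> S
  H (position 7) -> position (7-14) mod 26 = 19 -> T
  F (position 5) -> position (5-14) mod 26 = 17 -> R
  S (position 18) -> position (18-14) mod 26 = 4 -> E
  O (position 14) -> position (14-14) mod 26 = 0 -> A
  A (position 0) -> position (0-14) mod 26 = 12 -> M
Decrypted message: STREAM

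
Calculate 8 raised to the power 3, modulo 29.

Step 1: Compute 8^3 mod 29 step by step, reducing modulo 29 at each step.
  8^1 mod 29 = 8
  8^2 mod 29 = (8 * 8) mod 29 = 6
  8^3 mod 29 = (6 * 8) mod 29 = 19
Step 2: Result = 19.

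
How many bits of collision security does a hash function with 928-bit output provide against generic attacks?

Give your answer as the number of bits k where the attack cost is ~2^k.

Step 1: The hash has a 928-bit output.
Step 2: Collision resistance means it should be infeasible to find any x != y with h(x) = h(y).
By the birthday bound, a generic collision search succeeds after about sqrt(2^928) = 2^(928/2) = 2^464 evaluations.
Step 3: Security level = 464 bits.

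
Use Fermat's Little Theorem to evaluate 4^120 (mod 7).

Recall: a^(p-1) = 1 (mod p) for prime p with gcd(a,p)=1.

Step 1: Since 7 is prime, by Fermat's Little Theorem: 4^6 = 1 (mod 7).
Step 2: Reduce exponent: 120 mod 6 = 0.
Step 3: So 4^120 = 4^0 (mod 7).
Step 4: 4^0 mod 7 = 1.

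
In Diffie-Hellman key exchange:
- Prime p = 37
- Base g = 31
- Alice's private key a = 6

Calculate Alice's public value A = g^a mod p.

Step 1: A = g^a mod p = 31^6 mod 37.
  31^1 mod 37 = 31
  31^2 mod 37 = (31 * 31) mod 37 = 36
  31^3 mod 37 = (36 * 31) mod 37 = 6
  31^4 mod 37 = (6 * 31) mod 37 = 1
  31^5 mod 37 = (1 * 31) mod 37 = 31
  31^6 mod 37 = (31 * 31) mod 37 = 36
Result: A = 36.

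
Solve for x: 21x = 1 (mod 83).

Step 1: We need x such that 21 * x = 1 (mod 83).
Step 2: Using the extended Euclidean algorithm or trial:
  21 * 4 = 84 = 1 * 83 + 1.
Step 3: Since 84 mod 83 = 1, the inverse is x = 4.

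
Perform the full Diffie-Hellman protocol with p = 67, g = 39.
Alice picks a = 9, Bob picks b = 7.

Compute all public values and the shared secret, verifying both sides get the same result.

Step 1: A = g^a mod p = 39^9 mod 67 = 22.
Step 2: B = g^b mod p = 39^7 mod 67 = 19.
Step 3: Alice computes s = B^a mod p = 19^9 mod 67 = 14.
Step 4: Bob computes s = A^b mod p = 22^7 mod 67 = 14.
Both sides agree: shared secret = 14.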